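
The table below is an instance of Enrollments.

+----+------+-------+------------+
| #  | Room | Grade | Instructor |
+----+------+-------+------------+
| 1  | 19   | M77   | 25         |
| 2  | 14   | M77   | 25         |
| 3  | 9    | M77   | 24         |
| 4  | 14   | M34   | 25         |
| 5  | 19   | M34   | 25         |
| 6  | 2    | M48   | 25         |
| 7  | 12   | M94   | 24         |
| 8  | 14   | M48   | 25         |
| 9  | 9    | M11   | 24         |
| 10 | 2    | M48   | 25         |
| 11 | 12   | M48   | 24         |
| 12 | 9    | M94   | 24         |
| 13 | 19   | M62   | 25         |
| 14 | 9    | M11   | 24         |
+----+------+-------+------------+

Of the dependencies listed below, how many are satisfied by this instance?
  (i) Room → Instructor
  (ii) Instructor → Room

1

(i) Room → Instructor: every LHS value maps to a single RHS value — holds.
(ii) Instructor → Room: Instructor=25: rows 1, 2, 4, 5, 6, 8, 10, 13 → Room takes values {19, 14, 2} — violation; Instructor=24: rows 3, 7, 9, 11, 12, 14 → Room takes values {9, 12} — violation — fails.
1 of the 2 dependencies holds.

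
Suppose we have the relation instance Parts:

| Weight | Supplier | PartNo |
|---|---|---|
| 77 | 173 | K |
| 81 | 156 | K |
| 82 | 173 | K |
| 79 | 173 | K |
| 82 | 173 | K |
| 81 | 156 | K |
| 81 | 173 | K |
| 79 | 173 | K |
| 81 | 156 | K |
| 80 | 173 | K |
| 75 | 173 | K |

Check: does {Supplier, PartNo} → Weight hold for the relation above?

(Supplier=173, PartNo=K): 8 rows → Weight takes values {77, 82, 79, 81, 80, 75} — violation
(Supplier=156, PartNo=K): 3 rows → Weight = 81, 81, 81 ✓
Two rows agree on {Supplier, PartNo} but differ on Weight, so {Supplier, PartNo} → Weight does not hold.

No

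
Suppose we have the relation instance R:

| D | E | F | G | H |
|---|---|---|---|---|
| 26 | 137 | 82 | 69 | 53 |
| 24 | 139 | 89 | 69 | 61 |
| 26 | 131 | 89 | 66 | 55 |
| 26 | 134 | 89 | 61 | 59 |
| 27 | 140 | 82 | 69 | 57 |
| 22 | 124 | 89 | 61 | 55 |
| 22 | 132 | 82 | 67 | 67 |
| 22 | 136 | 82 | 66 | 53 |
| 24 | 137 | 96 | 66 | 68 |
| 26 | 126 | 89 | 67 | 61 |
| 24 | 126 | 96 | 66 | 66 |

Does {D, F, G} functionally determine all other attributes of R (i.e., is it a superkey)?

No

Two distinct rows share (D=24, F=96, G=66), so {D, F, G} does not determine every attribute — not a superkey.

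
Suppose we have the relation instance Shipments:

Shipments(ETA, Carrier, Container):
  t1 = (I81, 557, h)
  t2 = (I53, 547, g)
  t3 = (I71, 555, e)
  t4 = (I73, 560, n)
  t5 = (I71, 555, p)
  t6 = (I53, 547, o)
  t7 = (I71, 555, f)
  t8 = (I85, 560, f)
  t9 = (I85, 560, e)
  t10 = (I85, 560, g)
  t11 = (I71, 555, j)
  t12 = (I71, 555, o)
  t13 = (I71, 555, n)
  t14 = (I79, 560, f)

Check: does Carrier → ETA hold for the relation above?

No

Carrier=557: row 1 → ETA = I81 ✓
Carrier=547: rows 2, 6 → ETA = I53, I53 ✓
Carrier=555: rows 3, 5, 7, 11, 12, 13 → ETA = I71, I71, I71, I71, I71, I71 ✓
Carrier=560: rows 4, 8, 9, 10, 14 → ETA takes values {I73, I85, I79} — violation
Two rows agree on Carrier but differ on ETA, so Carrier → ETA does not hold.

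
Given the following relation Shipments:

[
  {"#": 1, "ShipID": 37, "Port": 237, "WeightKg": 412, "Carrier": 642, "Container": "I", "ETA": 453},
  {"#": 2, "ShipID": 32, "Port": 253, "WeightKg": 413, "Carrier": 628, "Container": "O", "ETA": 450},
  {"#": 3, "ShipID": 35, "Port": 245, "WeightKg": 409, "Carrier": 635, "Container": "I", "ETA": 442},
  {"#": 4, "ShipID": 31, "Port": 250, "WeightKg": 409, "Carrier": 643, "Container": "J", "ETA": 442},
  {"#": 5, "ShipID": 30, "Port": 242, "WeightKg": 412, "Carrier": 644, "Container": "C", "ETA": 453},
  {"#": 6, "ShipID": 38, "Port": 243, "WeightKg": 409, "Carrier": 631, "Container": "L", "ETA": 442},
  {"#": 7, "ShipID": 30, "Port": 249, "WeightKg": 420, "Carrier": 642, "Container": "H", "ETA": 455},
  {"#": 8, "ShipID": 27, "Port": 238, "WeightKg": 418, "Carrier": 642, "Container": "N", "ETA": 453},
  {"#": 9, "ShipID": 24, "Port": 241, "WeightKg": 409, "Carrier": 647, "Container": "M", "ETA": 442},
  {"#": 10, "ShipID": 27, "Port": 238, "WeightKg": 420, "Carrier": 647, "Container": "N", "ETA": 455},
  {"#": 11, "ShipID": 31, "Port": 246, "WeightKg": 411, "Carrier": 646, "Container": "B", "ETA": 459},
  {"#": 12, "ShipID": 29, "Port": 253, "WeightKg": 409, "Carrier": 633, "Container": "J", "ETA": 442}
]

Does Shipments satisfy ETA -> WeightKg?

No

ETA=453: rows 1, 5, 8 → WeightKg takes values {412, 418} — violation
ETA=450: row 2 → WeightKg = 413 ✓
ETA=442: rows 3, 4, 6, 9, 12 → WeightKg = 409, 409, 409, 409, 409 ✓
ETA=455: rows 7, 10 → WeightKg = 420, 420 ✓
ETA=459: row 11 → WeightKg = 411 ✓
Two rows agree on ETA but differ on WeightKg, so ETA -> WeightKg does not hold.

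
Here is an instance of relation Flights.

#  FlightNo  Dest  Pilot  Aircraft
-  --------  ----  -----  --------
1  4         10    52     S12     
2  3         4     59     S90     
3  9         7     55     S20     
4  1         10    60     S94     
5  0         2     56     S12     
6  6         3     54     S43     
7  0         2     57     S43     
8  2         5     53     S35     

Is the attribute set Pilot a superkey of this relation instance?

Yes

All 8 rows have distinct Pilot values, so Pilot → (all attributes) holds and Pilot is a superkey.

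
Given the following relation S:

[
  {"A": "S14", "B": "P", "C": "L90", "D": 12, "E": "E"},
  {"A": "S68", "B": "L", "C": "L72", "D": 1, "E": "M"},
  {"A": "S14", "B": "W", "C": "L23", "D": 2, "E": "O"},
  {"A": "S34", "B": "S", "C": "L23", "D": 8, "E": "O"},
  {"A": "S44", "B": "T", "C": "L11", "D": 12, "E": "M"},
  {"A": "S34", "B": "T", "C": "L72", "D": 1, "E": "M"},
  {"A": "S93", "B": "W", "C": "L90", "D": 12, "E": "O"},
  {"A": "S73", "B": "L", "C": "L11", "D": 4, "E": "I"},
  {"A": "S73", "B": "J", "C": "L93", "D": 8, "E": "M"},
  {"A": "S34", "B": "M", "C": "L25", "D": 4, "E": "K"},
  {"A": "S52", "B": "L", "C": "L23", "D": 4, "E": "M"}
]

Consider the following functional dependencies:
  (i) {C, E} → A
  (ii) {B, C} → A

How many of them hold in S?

1

(i) {C, E} → A: (C=L72, E=M): 2 rows → A takes values {S68, S34} — violation; (C=L23, E=O): 2 rows → A takes values {S14, S34} — violation — fails.
(ii) {B, C} → A: every LHS value maps to a single RHS value — holds.
1 of the 2 dependencies holds.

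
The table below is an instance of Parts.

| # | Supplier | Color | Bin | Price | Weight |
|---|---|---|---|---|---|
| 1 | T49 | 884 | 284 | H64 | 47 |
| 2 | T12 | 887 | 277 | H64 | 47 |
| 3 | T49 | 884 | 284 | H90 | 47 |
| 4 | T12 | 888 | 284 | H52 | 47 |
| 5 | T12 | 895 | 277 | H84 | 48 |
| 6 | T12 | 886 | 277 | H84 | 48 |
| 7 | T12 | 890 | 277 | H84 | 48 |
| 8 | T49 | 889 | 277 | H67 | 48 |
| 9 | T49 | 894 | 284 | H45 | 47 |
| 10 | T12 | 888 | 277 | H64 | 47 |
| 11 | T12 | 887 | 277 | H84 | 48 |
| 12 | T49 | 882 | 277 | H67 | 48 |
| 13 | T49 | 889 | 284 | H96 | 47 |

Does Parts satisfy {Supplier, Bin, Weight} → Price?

(Supplier=T49, Bin=284, Weight=47): rows 1, 3, 9, 13 → Price takes values {H64, H90, H45, H96} — violation
(Supplier=T12, Bin=277, Weight=47): rows 2, 10 → Price = H64, H64 ✓
(Supplier=T12, Bin=284, Weight=47): row 4 → Price = H52 ✓
(Supplier=T12, Bin=277, Weight=48): rows 5, 6, 7, 11 → Price = H84, H84, H84, H84 ✓
(Supplier=T49, Bin=277, Weight=48): rows 8, 12 → Price = H67, H67 ✓
Two rows agree on {Supplier, Bin, Weight} but differ on Price, so {Supplier, Bin, Weight} → Price does not hold.

No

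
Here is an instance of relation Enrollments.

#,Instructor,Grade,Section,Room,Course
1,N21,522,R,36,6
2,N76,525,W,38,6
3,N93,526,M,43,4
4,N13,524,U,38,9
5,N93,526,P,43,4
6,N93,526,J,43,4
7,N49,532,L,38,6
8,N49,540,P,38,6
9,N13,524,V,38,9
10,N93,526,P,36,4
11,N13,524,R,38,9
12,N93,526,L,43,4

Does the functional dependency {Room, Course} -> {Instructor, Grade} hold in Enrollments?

No

(Room=36, Course=6): row 1 → {Instructor,Grade} = (N21, 522) ✓
(Room=38, Course=6): rows 2, 7, 8 → {Instructor,Grade} takes values {(N76, 525), (N49, 532), (N49, 540)} — violation
(Room=43, Course=4): rows 3, 5, 6, 12 → {Instructor,Grade} = (N93, 526), (N93, 526), (N93, 526), (N93, 526) ✓
(Room=38, Course=9): rows 4, 9, 11 → {Instructor,Grade} = (N13, 524), (N13, 524), (N13, 524) ✓
(Room=36, Course=4): row 10 → {Instructor,Grade} = (N93, 526) ✓
Two rows agree on {Room, Course} but differ on {Instructor, Grade}, so {Room, Course} -> {Instructor, Grade} does not hold.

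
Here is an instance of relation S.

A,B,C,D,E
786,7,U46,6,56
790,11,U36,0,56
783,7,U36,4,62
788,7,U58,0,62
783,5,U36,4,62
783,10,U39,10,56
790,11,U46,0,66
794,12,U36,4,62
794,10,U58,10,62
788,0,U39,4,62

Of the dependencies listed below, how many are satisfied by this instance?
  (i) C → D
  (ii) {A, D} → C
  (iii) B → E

(i) C → D: C=U46: 2 rows → D takes values {6, 0} — violation; C=U36: 4 rows → D takes values {0, 4} — violation; C=U58: 2 rows → D takes values {0, 10} — violation; C=U39: 2 rows → D takes values {10, 4} — violation — fails.
(ii) {A, D} → C: (A=790, D=0): 2 rows → C takes values {U36, U46} — violation — fails.
(iii) B → E: B=7: 3 rows → E takes values {56, 62} — violation; B=11: 2 rows → E takes values {56, 66} — violation; B=10: 2 rows → E takes values {56, 62} — violation — fails.
None of the 3 dependencies hold.

0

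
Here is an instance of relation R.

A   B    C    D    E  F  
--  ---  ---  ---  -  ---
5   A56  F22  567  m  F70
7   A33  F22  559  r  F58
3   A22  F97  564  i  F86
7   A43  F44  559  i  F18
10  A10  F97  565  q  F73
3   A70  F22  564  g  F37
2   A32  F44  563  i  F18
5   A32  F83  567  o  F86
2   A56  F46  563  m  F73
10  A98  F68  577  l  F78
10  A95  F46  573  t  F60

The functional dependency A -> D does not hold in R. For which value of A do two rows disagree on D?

10

A=5: 2 rows → D = 567, 567 ✓
A=7: 2 rows → D = 559, 559 ✓
A=3: 2 rows → D = 564, 564 ✓
A=10: 3 rows → D takes values {565, 577, 573} — violation
A=2: 2 rows → D = 563, 563 ✓
The only A value with inconsistent D is A=10.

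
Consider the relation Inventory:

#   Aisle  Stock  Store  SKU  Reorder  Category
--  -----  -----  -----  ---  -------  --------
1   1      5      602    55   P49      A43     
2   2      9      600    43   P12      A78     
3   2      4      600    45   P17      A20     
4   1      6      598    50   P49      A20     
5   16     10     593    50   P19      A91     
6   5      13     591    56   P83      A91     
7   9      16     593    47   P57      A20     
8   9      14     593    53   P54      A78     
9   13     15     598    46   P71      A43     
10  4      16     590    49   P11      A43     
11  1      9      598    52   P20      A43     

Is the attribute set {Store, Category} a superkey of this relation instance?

No

Rows 9 and 11 have the same {Store, Category} value (Store=598, Category=A43) but are distinct tuples, so {Store, Category} does not determine every attribute — not a superkey.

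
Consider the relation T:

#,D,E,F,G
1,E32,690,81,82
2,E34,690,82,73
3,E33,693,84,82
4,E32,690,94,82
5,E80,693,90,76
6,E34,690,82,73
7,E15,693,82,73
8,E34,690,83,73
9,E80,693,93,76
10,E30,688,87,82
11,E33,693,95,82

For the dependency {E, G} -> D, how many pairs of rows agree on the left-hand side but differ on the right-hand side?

(E=690, G=82): all 2 rows agree on D — 0 pairs.
(E=690, G=73): all 3 rows agree on D — 0 pairs.
(E=693, G=82): all 2 rows agree on D — 0 pairs.
(E=693, G=76): all 2 rows agree on D — 0 pairs.

0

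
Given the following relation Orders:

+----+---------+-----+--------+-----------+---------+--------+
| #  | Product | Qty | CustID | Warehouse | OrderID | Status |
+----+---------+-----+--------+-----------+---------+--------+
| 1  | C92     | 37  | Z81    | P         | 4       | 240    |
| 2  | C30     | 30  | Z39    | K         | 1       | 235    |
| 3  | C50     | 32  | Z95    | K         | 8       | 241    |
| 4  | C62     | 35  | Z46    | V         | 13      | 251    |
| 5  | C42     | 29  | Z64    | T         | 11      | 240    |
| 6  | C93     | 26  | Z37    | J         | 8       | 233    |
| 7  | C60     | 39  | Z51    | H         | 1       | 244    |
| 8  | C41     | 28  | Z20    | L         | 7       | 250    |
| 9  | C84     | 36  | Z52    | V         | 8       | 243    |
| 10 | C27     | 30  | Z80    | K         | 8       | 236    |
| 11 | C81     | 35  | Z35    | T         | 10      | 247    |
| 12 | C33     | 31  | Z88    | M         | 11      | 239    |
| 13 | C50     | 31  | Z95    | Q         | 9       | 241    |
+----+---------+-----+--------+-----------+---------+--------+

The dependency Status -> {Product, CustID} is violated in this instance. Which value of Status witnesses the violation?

240

Status=240: rows 1, 5 → {Product,CustID} takes values {(C92, Z81), (C42, Z64)} — violation
Status=235: row 2 → {Product,CustID} = (C30, Z39) ✓
Status=241: rows 3, 13 → {Product,CustID} = (C50, Z95), (C50, Z95) ✓
Status=251: row 4 → {Product,CustID} = (C62, Z46) ✓
Status=233: row 6 → {Product,CustID} = (C93, Z37) ✓
Status=244: row 7 → {Product,CustID} = (C60, Z51) ✓
Status=250: row 8 → {Product,CustID} = (C41, Z20) ✓
Status=243: row 9 → {Product,CustID} = (C84, Z52) ✓
Status=236: row 10 → {Product,CustID} = (C27, Z80) ✓
Status=247: row 11 → {Product,CustID} = (C81, Z35) ✓
Status=239: row 12 → {Product,CustID} = (C33, Z88) ✓
The only Status value with inconsistent RHS is Status=240.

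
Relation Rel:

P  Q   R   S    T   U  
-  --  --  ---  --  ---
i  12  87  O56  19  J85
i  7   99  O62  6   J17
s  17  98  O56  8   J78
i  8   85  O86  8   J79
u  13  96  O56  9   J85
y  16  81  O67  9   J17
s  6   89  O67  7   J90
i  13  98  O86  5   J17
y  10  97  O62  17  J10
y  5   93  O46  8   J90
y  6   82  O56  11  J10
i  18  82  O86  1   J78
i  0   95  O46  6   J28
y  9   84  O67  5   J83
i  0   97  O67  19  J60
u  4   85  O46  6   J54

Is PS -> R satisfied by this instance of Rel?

(P=i, S=O56): 1 row → R = 87 ✓
(P=i, S=O62): 1 row → R = 99 ✓
(P=s, S=O56): 1 row → R = 98 ✓
(P=i, S=O86): 3 rows → R takes values {85, 98, 82} — violation
(P=u, S=O56): 1 row → R = 96 ✓
(P=y, S=O67): 2 rows → R takes values {81, 84} — violation
(P=s, S=O67): 1 row → R = 89 ✓
(P=y, S=O62): 1 row → R = 97 ✓
(P=y, S=O46): 1 row → R = 93 ✓
(P=y, S=O56): 1 row → R = 82 ✓
(P=i, S=O46): 1 row → R = 95 ✓
(P=i, S=O67): 1 row → R = 97 ✓
(P=u, S=O46): 1 row → R = 85 ✓
Two rows agree on PS but differ on R, so PS -> R does not hold.

No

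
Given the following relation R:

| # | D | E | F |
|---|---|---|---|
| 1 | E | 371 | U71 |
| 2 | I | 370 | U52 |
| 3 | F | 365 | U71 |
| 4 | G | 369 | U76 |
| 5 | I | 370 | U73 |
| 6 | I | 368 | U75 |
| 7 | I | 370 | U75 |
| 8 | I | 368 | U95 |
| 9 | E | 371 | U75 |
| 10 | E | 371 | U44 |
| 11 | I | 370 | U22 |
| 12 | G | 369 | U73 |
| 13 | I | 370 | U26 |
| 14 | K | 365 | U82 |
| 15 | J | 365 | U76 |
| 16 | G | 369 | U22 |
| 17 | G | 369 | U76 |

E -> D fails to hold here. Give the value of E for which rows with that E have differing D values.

365

E=371: rows 1, 9, 10 → D = E, E, E ✓
E=370: rows 2, 5, 7, 11, 13 → D = I, I, I, I, I ✓
E=365: rows 3, 14, 15 → D takes values {F, K, J} — violation
E=369: rows 4, 12, 16, 17 → D = G, G, G, G ✓
E=368: rows 6, 8 → D = I, I ✓
The only E value with inconsistent D is E=365.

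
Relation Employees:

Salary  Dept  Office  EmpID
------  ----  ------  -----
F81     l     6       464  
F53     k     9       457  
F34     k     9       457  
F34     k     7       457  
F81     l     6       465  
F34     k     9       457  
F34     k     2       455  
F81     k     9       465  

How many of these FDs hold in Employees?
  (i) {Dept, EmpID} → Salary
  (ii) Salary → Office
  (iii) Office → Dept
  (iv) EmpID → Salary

(i) {Dept, EmpID} → Salary: (Dept=k, EmpID=457): 4 rows → Salary takes values {F53, F34} — violation — fails.
(ii) Salary → Office: Salary=F81: 3 rows → Office takes values {6, 9} — violation; Salary=F34: 4 rows → Office takes values {9, 7, 2} — violation — fails.
(iii) Office → Dept: every LHS value maps to a single RHS value — holds.
(iv) EmpID → Salary: EmpID=457: 4 rows → Salary takes values {F53, F34} — violation — fails.
1 of the 4 dependencies holds.

1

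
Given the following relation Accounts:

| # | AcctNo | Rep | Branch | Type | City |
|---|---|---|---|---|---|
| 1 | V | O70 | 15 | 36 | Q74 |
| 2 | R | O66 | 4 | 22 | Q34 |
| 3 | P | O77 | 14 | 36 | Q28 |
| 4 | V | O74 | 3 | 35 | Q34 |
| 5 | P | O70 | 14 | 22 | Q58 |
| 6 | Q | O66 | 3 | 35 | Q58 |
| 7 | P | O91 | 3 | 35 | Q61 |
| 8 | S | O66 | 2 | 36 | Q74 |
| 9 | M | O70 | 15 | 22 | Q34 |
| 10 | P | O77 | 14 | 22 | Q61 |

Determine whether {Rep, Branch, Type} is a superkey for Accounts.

Yes

All 10 rows have distinct {Rep, Branch, Type} values, so {Rep, Branch, Type} → (all attributes) holds and {Rep, Branch, Type} is a superkey.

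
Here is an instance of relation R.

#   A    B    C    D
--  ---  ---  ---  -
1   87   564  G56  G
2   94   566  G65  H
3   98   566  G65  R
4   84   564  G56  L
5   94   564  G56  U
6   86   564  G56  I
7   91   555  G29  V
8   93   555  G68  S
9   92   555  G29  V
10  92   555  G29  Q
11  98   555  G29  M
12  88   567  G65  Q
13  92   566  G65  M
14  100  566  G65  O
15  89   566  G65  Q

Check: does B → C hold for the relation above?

B=564: rows 1, 4, 5, 6 → C = G56, G56, G56, G56 ✓
B=566: rows 2, 3, 13, 14, 15 → C = G65, G65, G65, G65, G65 ✓
B=555: rows 7, 8, 9, 10, 11 → C takes values {G29, G68} — violation
B=567: row 12 → C = G65 ✓
Two rows agree on B but differ on C, so B → C does not hold.

No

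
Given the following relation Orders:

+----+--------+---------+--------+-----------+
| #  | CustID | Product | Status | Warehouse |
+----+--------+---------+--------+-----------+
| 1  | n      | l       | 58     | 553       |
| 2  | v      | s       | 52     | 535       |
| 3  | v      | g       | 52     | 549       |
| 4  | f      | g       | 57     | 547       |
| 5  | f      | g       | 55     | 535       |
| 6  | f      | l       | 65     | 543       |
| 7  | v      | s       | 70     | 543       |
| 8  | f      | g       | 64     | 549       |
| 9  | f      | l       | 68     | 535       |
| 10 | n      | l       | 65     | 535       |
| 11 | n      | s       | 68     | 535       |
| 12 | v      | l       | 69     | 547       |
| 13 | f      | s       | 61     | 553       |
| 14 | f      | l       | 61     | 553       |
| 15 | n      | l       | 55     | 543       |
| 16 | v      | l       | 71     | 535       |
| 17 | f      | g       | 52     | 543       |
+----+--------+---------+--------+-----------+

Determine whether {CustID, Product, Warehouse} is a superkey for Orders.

All 17 rows have distinct {CustID, Product, Warehouse} values, so {CustID, Product, Warehouse} → (all attributes) holds and {CustID, Product, Warehouse} is a superkey.

Yes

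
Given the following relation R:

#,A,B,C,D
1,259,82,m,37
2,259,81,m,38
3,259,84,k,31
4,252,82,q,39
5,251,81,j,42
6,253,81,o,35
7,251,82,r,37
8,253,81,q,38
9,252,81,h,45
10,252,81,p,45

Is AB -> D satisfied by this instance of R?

No

(A=259, B=82): row 1 → D = 37 ✓
(A=259, B=81): row 2 → D = 38 ✓
(A=259, B=84): row 3 → D = 31 ✓
(A=252, B=82): row 4 → D = 39 ✓
(A=251, B=81): row 5 → D = 42 ✓
(A=253, B=81): rows 6, 8 → D takes values {35, 38} — violation
(A=251, B=82): row 7 → D = 37 ✓
(A=252, B=81): rows 9, 10 → D = 45, 45 ✓
Two rows agree on AB but differ on D, so AB -> D does not hold.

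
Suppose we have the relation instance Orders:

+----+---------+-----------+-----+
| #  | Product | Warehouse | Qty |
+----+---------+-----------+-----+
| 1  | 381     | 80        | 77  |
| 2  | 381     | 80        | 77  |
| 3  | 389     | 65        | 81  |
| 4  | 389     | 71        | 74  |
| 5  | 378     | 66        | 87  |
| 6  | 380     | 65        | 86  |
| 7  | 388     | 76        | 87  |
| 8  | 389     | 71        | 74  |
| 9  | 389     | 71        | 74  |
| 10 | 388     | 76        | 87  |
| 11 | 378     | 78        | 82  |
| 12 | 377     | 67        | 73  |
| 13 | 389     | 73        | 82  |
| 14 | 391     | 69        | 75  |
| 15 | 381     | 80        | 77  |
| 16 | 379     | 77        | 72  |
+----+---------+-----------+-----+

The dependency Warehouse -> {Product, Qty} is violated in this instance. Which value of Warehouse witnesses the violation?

65

Warehouse=80: rows 1, 2, 15 → {Product,Qty} = (381, 77), (381, 77), (381, 77) ✓
Warehouse=65: rows 3, 6 → {Product,Qty} takes values {(389, 81), (380, 86)} — violation
Warehouse=71: rows 4, 8, 9 → {Product,Qty} = (389, 74), (389, 74), (389, 74) ✓
Warehouse=66: row 5 → {Product,Qty} = (378, 87) ✓
Warehouse=76: rows 7, 10 → {Product,Qty} = (388, 87), (388, 87) ✓
Warehouse=78: row 11 → {Product,Qty} = (378, 82) ✓
Warehouse=67: row 12 → {Product,Qty} = (377, 73) ✓
Warehouse=73: row 13 → {Product,Qty} = (389, 82) ✓
Warehouse=69: row 14 → {Product,Qty} = (391, 75) ✓
Warehouse=77: row 16 → {Product,Qty} = (379, 72) ✓
The only Warehouse value with inconsistent RHS is Warehouse=65.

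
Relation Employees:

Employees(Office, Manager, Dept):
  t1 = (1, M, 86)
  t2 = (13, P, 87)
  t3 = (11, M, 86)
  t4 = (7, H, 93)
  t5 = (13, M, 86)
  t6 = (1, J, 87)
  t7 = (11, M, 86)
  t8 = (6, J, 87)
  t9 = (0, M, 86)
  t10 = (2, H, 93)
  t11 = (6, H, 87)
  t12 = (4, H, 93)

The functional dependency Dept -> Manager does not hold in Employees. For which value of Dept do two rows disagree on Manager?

Dept=86: rows 1, 3, 5, 7, 9 → Manager = M, M, M, M, M ✓
Dept=87: rows 2, 6, 8, 11 → Manager takes values {P, J, H} — violation
Dept=93: rows 4, 10, 12 → Manager = H, H, H ✓
The only Dept value with inconsistent Manager is Dept=87.

87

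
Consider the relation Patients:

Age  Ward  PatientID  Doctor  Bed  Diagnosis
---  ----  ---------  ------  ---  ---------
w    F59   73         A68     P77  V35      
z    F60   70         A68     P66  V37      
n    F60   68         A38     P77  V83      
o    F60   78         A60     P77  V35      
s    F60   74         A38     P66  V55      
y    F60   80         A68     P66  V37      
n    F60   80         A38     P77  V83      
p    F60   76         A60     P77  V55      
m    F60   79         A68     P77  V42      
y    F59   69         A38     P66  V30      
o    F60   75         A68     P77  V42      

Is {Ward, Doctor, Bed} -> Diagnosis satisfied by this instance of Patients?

No

(Ward=F59, Doctor=A68, Bed=P77): 1 row → Diagnosis = V35 ✓
(Ward=F60, Doctor=A68, Bed=P66): 2 rows → Diagnosis = V37, V37 ✓
(Ward=F60, Doctor=A38, Bed=P77): 2 rows → Diagnosis = V83, V83 ✓
(Ward=F60, Doctor=A60, Bed=P77): 2 rows → Diagnosis takes values {V35, V55} — violation
(Ward=F60, Doctor=A38, Bed=P66): 1 row → Diagnosis = V55 ✓
(Ward=F60, Doctor=A68, Bed=P77): 2 rows → Diagnosis = V42, V42 ✓
(Ward=F59, Doctor=A38, Bed=P66): 1 row → Diagnosis = V30 ✓
Two rows agree on {Ward, Doctor, Bed} but differ on Diagnosis, so {Ward, Doctor, Bed} -> Diagnosis does not hold.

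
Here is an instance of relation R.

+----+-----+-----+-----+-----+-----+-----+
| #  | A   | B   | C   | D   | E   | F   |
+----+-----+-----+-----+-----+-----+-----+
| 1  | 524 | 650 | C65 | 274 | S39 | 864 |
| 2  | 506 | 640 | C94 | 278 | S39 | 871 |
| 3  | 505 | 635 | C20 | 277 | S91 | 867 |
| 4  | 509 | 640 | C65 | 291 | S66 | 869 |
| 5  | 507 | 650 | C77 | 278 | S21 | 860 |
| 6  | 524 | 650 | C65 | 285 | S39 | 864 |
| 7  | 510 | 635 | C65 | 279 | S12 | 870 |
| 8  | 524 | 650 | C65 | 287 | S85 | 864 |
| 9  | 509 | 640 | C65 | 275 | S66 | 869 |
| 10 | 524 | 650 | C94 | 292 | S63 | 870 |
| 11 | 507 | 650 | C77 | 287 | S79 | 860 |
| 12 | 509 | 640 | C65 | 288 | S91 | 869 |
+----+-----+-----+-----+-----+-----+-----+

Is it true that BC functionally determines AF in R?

(B=650, C=C65): rows 1, 6, 8 → {A,F} = (524, 864), (524, 864), (524, 864) ✓
(B=640, C=C94): row 2 → {A,F} = (506, 871) ✓
(B=635, C=C20): row 3 → {A,F} = (505, 867) ✓
(B=640, C=C65): rows 4, 9, 12 → {A,F} = (509, 869), (509, 869), (509, 869) ✓
(B=650, C=C77): rows 5, 11 → {A,F} = (507, 860), (507, 860) ✓
(B=635, C=C65): row 7 → {A,F} = (510, 870) ✓
(B=650, C=C94): row 10 → {A,F} = (524, 870) ✓
Every BC value is associated with a single AF value, so BC → AF holds.

Yes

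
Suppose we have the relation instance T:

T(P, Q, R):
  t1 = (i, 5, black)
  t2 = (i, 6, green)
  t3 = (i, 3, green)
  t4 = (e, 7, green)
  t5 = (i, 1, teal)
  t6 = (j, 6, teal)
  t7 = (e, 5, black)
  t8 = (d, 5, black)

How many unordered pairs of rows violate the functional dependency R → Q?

R=black: all 3 rows agree on Q — 0 pairs.
R=green: violating pairs (2,3), (2,4), (3,4) — 3 pairs.
R=teal: violating pairs (5,6) — 1 pair.

4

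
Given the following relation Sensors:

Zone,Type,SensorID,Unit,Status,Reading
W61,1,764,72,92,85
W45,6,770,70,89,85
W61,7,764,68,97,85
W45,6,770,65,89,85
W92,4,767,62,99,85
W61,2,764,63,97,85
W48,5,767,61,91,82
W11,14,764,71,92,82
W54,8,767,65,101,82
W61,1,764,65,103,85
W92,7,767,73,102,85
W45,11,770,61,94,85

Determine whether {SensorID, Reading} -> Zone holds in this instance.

(SensorID=764, Reading=85): 4 rows → Zone = W61, W61, W61, W61 ✓
(SensorID=770, Reading=85): 3 rows → Zone = W45, W45, W45 ✓
(SensorID=767, Reading=85): 2 rows → Zone = W92, W92 ✓
(SensorID=767, Reading=82): 2 rows → Zone takes values {W48, W54} — violation
(SensorID=764, Reading=82): 1 row → Zone = W11 ✓
Two rows agree on {SensorID, Reading} but differ on Zone, so {SensorID, Reading} -> Zone does not hold.

No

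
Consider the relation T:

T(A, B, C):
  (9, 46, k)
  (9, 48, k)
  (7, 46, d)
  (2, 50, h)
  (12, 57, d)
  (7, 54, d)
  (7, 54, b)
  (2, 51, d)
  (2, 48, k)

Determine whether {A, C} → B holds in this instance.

(A=9, C=k): 2 rows → B takes values {46, 48} — violation
(A=7, C=d): 2 rows → B takes values {46, 54} — violation
(A=2, C=h): 1 row → B = 50 ✓
(A=12, C=d): 1 row → B = 57 ✓
(A=7, C=b): 1 row → B = 54 ✓
(A=2, C=d): 1 row → B = 51 ✓
(A=2, C=k): 1 row → B = 48 ✓
Two rows agree on {A, C} but differ on B, so {A, C} → B does not hold.

No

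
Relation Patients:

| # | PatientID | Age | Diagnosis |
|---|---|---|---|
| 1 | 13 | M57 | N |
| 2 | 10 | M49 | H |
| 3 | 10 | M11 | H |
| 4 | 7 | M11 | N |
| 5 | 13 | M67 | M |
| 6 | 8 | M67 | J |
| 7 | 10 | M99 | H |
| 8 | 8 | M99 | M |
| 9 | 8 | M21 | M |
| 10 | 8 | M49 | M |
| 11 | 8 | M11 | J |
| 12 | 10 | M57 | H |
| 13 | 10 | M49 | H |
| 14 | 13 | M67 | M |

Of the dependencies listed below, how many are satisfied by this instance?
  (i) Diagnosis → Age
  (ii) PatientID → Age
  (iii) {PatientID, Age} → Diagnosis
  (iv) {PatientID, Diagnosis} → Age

(i) Diagnosis → Age: Diagnosis=N: rows 1, 4 → Age takes values {M57, M11} — violation; Diagnosis=H: rows 2, 3, 7, 12, 13 → Age takes values {M49, M11, M99, M57} — violation; Diagnosis=M: rows 5, 8, 9, 10, 14 → Age takes values {M67, M99, M21, M49} — violation; Diagnosis=J: rows 6, 11 → Age takes values {M67, M11} — violation — fails.
(ii) PatientID → Age: PatientID=13: rows 1, 5, 14 → Age takes values {M57, M67} — violation; PatientID=10: rows 2, 3, 7, 12, 13 → Age takes values {M49, M11, M99, M57} — violation; PatientID=8: rows 6, 8, 9, 10, 11 → Age takes values {M67, M99, M21, M49, M11} — violation — fails.
(iii) {PatientID, Age} → Diagnosis: every LHS value maps to a single RHS value — holds.
(iv) {PatientID, Diagnosis} → Age: (PatientID=10, Diagnosis=H): rows 2, 3, 7, 12, 13 → Age takes values {M49, M11, M99, M57} — violation; (PatientID=8, Diagnosis=J): rows 6, 11 → Age takes values {M67, M11} — violation; (PatientID=8, Diagnosis=M): rows 8, 9, 10 → Age takes values {M99, M21, M49} — violation — fails.
1 of the 4 dependencies holds.

1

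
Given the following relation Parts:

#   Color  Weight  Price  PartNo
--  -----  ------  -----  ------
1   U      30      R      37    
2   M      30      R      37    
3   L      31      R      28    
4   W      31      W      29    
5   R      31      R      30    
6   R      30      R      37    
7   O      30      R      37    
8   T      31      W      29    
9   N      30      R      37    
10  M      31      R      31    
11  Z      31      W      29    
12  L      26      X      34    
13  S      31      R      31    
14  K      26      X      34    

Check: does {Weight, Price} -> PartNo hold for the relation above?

No

(Weight=30, Price=R): rows 1, 2, 6, 7, 9 → PartNo = 37, 37, 37, 37, 37 ✓
(Weight=31, Price=R): rows 3, 5, 10, 13 → PartNo takes values {28, 30, 31} — violation
(Weight=31, Price=W): rows 4, 8, 11 → PartNo = 29, 29, 29 ✓
(Weight=26, Price=X): rows 12, 14 → PartNo = 34, 34 ✓
Two rows agree on {Weight, Price} but differ on PartNo, so {Weight, Price} -> PartNo does not hold.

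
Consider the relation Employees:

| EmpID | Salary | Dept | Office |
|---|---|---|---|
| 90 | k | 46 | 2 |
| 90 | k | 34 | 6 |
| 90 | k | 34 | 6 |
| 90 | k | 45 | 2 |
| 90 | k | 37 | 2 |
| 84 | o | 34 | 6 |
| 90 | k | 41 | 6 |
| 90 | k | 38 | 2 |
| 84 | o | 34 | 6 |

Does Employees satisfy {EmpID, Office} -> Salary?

Yes

(EmpID=90, Office=2): 4 rows → Salary = k, k, k, k ✓
(EmpID=90, Office=6): 3 rows → Salary = k, k, k ✓
(EmpID=84, Office=6): 2 rows → Salary = o, o ✓
Every {EmpID, Office} value is associated with a single Salary value, so {EmpID, Office} -> Salary holds.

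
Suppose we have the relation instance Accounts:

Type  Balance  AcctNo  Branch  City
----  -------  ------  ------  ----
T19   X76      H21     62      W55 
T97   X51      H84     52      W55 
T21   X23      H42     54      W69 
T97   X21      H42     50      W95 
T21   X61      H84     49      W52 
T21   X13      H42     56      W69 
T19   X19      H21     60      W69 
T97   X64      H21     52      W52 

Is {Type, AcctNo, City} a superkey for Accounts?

No

Two distinct rows share (Type=T21, AcctNo=H42, City=W69), so {Type, AcctNo, City} does not determine every attribute — not a superkey.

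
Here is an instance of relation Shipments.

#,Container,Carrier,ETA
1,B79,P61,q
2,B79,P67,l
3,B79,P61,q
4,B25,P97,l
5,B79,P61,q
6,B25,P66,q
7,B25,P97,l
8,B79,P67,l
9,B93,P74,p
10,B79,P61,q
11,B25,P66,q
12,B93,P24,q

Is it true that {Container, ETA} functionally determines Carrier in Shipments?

(Container=B79, ETA=q): rows 1, 3, 5, 10 → Carrier = P61, P61, P61, P61 ✓
(Container=B79, ETA=l): rows 2, 8 → Carrier = P67, P67 ✓
(Container=B25, ETA=l): rows 4, 7 → Carrier = P97, P97 ✓
(Container=B25, ETA=q): rows 6, 11 → Carrier = P66, P66 ✓
(Container=B93, ETA=p): row 9 → Carrier = P74 ✓
(Container=B93, ETA=q): row 12 → Carrier = P24 ✓
Every {Container, ETA} value is associated with a single Carrier value, so {Container, ETA} → Carrier holds.

Yes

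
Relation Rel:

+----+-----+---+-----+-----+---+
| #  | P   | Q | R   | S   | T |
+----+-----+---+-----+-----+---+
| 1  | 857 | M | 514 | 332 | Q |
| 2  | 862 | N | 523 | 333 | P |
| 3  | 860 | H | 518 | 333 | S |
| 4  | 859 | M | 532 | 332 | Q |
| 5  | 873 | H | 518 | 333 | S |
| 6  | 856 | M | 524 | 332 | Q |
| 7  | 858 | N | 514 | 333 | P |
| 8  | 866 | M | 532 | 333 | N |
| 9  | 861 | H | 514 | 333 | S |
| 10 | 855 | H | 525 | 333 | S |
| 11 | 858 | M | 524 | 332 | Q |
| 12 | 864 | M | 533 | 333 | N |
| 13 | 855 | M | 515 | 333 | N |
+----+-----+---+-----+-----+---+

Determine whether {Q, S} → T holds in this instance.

(Q=M, S=332): rows 1, 4, 6, 11 → T = Q, Q, Q, Q ✓
(Q=N, S=333): rows 2, 7 → T = P, P ✓
(Q=H, S=333): rows 3, 5, 9, 10 → T = S, S, S, S ✓
(Q=M, S=333): rows 8, 12, 13 → T = N, N, N ✓
Every {Q, S} value is associated with a single T value, so {Q, S} → T holds.

Yes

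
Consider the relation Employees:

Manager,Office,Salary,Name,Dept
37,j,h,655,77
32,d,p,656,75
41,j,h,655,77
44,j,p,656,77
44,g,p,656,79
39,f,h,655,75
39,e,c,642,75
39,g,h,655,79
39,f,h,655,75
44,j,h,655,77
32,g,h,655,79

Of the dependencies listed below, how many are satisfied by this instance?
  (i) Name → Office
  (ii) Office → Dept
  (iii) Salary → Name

2

(i) Name → Office: Name=655: 7 rows → Office takes values {j, f, g} — violation; Name=656: 3 rows → Office takes values {d, j, g} — violation — fails.
(ii) Office → Dept: every LHS value maps to a single RHS value — holds.
(iii) Salary → Name: every LHS value maps to a single RHS value — holds.
2 of the 3 dependencies hold.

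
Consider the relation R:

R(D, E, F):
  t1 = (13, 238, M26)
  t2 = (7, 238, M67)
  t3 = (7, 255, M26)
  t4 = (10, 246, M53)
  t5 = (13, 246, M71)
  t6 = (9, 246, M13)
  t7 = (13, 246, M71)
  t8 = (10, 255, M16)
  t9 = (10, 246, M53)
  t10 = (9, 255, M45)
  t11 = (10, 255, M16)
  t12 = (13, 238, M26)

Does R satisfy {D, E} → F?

(D=13, E=238): rows 1, 12 → F = M26, M26 ✓
(D=7, E=238): row 2 → F = M67 ✓
(D=7, E=255): row 3 → F = M26 ✓
(D=10, E=246): rows 4, 9 → F = M53, M53 ✓
(D=13, E=246): rows 5, 7 → F = M71, M71 ✓
(D=9, E=246): row 6 → F = M13 ✓
(D=10, E=255): rows 8, 11 → F = M16, M16 ✓
(D=9, E=255): row 10 → F = M45 ✓
Every {D, E} value is associated with a single F value, so {D, E} → F holds.

Yes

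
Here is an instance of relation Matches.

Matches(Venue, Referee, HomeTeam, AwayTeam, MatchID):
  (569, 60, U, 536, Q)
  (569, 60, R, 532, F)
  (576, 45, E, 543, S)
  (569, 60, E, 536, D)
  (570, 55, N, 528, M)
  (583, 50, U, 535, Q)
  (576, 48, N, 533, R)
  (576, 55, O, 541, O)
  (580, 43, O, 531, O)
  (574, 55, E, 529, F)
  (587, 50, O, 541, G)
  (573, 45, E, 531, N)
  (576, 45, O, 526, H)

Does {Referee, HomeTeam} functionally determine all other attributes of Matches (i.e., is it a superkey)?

No

Two distinct rows share (Referee=45, HomeTeam=E), so {Referee, HomeTeam} does not determine every attribute — not a superkey.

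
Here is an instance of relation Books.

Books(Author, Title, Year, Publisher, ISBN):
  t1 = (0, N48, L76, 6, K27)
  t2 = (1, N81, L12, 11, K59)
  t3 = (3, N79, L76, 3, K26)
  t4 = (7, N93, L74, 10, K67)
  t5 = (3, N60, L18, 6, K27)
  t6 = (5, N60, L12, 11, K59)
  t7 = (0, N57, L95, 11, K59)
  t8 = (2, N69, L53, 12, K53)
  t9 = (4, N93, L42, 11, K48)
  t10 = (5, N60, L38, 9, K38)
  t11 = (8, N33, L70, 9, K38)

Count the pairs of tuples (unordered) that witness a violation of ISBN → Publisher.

ISBN=K27: all 2 rows agree on Publisher — 0 pairs.
ISBN=K59: all 3 rows agree on Publisher — 0 pairs.
ISBN=K38: all 2 rows agree on Publisher — 0 pairs.

0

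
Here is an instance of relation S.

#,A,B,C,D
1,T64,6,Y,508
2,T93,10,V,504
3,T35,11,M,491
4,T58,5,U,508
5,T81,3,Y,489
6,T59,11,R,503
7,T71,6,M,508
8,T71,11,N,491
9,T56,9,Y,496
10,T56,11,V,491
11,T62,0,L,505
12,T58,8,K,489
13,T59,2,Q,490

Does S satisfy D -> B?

No

D=508: rows 1, 4, 7 → B takes values {6, 5} — violation
D=504: row 2 → B = 10 ✓
D=491: rows 3, 8, 10 → B = 11, 11, 11 ✓
D=489: rows 5, 12 → B takes values {3, 8} — violation
D=503: row 6 → B = 11 ✓
D=496: row 9 → B = 9 ✓
D=505: row 11 → B = 0 ✓
D=490: row 13 → B = 2 ✓
Two rows agree on D but differ on B, so D -> B does not hold.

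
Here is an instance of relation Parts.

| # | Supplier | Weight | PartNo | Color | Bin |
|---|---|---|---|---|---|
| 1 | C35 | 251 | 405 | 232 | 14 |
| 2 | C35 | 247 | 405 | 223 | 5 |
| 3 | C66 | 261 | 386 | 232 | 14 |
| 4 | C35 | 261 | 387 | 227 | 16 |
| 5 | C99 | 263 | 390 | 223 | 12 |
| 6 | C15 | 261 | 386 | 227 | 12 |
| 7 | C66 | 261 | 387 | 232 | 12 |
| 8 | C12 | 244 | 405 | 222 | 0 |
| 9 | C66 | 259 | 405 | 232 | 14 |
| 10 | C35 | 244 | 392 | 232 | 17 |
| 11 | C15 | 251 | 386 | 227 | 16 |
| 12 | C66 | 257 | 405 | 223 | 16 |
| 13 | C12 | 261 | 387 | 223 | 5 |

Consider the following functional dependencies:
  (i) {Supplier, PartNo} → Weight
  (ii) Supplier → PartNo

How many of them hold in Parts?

0

(i) {Supplier, PartNo} → Weight: (Supplier=C35, PartNo=405): rows 1, 2 → Weight takes values {251, 247} — violation; (Supplier=C15, PartNo=386): rows 6, 11 → Weight takes values {261, 251} — violation; (Supplier=C66, PartNo=405): rows 9, 12 → Weight takes values {259, 257} — violation — fails.
(ii) Supplier → PartNo: Supplier=C35: rows 1, 2, 4, 10 → PartNo takes values {405, 387, 392} — violation; Supplier=C66: rows 3, 7, 9, 12 → PartNo takes values {386, 387, 405} — violation; Supplier=C12: rows 8, 13 → PartNo takes values {405, 387} — violation — fails.
None of the 2 dependencies hold.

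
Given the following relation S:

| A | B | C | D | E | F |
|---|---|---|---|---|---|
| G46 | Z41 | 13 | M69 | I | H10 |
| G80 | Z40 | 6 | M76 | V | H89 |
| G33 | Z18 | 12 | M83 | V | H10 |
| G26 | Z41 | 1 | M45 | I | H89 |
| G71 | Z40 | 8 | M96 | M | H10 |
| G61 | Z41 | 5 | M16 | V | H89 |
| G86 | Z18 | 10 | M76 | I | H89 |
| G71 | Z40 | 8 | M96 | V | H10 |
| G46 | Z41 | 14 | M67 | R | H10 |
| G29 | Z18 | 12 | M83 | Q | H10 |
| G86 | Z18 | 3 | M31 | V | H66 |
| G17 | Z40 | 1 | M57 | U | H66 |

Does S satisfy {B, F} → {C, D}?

No

(B=Z41, F=H10): 2 rows → {C,D} takes values {(13, M69), (14, M67)} — violation
(B=Z40, F=H89): 1 row → {C,D} = (6, M76) ✓
(B=Z18, F=H10): 2 rows → {C,D} = (12, M83), (12, M83) ✓
(B=Z41, F=H89): 2 rows → {C,D} takes values {(1, M45), (5, M16)} — violation
(B=Z40, F=H10): 2 rows → {C,D} = (8, M96), (8, M96) ✓
(B=Z18, F=H89): 1 row → {C,D} = (10, M76) ✓
(B=Z18, F=H66): 1 row → {C,D} = (3, M31) ✓
(B=Z40, F=H66): 1 row → {C,D} = (1, M57) ✓
Two rows agree on {B, F} but differ on {C, D}, so {B, F} → {C, D} does not hold.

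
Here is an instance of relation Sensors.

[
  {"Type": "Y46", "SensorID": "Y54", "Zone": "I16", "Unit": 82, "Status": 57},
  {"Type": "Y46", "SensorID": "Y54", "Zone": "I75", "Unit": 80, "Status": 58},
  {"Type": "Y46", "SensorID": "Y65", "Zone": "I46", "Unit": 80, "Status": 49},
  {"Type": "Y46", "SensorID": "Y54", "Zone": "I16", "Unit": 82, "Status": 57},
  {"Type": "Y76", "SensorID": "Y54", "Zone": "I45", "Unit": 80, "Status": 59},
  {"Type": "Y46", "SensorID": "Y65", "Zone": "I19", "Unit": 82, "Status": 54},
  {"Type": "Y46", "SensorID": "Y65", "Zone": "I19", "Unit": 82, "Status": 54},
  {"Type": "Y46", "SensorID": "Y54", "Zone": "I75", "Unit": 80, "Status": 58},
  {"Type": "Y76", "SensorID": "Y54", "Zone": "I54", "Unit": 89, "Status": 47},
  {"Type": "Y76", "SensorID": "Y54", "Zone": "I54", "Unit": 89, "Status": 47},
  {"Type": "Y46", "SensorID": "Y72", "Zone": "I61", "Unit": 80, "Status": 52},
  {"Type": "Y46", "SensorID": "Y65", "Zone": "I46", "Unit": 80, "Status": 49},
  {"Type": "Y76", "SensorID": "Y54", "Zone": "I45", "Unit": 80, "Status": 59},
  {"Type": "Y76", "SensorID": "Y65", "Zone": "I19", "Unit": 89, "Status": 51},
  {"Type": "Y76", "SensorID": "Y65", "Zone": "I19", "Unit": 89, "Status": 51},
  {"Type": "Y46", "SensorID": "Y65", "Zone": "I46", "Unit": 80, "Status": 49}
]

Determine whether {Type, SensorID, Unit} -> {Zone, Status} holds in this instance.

(Type=Y46, SensorID=Y54, Unit=82): 2 rows → {Zone,Status} = (I16, 57), (I16, 57) ✓
(Type=Y46, SensorID=Y54, Unit=80): 2 rows → {Zone,Status} = (I75, 58), (I75, 58) ✓
(Type=Y46, SensorID=Y65, Unit=80): 3 rows → {Zone,Status} = (I46, 49), (I46, 49), (I46, 49) ✓
(Type=Y76, SensorID=Y54, Unit=80): 2 rows → {Zone,Status} = (I45, 59), (I45, 59) ✓
(Type=Y46, SensorID=Y65, Unit=82): 2 rows → {Zone,Status} = (I19, 54), (I19, 54) ✓
(Type=Y76, SensorID=Y54, Unit=89): 2 rows → {Zone,Status} = (I54, 47), (I54, 47) ✓
(Type=Y46, SensorID=Y72, Unit=80): 1 row → {Zone,Status} = (I61, 52) ✓
(Type=Y76, SensorID=Y65, Unit=89): 2 rows → {Zone,Status} = (I19, 51), (I19, 51) ✓
Every {Type, SensorID, Unit} value is associated with a single {Zone, Status} value, so {Type, SensorID, Unit} -> {Zone, Status} holds.

Yes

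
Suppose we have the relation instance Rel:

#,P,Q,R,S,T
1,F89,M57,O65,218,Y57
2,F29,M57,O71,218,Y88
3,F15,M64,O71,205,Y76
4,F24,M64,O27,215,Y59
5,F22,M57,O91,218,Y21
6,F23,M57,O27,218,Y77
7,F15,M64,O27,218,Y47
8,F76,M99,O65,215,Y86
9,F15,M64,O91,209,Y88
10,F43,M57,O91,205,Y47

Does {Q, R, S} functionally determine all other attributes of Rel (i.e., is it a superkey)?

Yes

All 10 rows have distinct {Q, R, S} values, so {Q, R, S} → (all attributes) holds and {Q, R, S} is a superkey.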